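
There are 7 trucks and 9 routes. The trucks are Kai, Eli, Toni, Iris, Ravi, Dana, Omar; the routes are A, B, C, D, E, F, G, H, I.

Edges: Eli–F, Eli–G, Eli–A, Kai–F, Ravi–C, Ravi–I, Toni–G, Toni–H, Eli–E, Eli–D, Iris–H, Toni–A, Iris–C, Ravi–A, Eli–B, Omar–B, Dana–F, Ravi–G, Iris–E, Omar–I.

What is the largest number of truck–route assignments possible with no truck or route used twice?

A valid assignment of size 6: Kai-F, Eli-A, Toni-G, Iris-E, Ravi-I, Omar-B.
The set {Kai, Dana} has only 1 neighbour ({F}), so by Hall's theorem at most 6 of the 7 trucks can be matched.

6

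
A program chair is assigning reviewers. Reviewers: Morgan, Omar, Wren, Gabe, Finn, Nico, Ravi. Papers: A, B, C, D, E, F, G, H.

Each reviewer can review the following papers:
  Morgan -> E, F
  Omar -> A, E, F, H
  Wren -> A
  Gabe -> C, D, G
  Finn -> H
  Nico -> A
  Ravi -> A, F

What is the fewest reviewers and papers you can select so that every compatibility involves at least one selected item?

{Gabe, A, E, F, H} is a vertex cover of size 5: every edge has an endpoint in this set.
No smaller cover exists because Morgan–F, Omar–E, Wren–A, Gabe–G, Finn–H is a matching of size 5, and a cover must include an endpoint of each of these disjoint edges (König's theorem).

5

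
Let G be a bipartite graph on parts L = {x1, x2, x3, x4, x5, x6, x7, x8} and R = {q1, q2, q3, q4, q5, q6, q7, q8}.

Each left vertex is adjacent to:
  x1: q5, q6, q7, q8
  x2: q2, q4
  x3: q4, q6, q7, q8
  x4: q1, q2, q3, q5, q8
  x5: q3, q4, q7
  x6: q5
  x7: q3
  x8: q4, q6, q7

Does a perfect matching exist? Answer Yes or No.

A valid assignment of size 8: x1→q8, x2→q2, x3→q7, x4→q1, x5→q4, x6→q5, x7→q3, x8→q6.
All 8 left vertices are covered.

Yes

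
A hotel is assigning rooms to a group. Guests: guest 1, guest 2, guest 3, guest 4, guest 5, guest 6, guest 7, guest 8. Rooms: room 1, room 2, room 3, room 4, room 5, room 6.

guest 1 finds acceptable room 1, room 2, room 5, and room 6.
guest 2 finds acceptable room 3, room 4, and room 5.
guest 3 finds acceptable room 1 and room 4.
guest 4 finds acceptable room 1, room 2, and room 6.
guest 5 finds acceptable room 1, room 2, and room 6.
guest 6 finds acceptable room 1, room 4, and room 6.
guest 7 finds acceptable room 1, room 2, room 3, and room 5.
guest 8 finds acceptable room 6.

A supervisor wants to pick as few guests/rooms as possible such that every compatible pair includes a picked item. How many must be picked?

{room 1, room 2, room 3, room 4, room 5, room 6} is a vertex cover of size 6: every edge has an endpoint in this set.
No smaller cover exists because guest 1–room 5, guest 2–room 3, guest 3–room 1, guest 4–room 6, guest 5–room 2, guest 6–room 4 is a matching of size 6, and a cover must include an endpoint of each of these disjoint edges (König's theorem).

6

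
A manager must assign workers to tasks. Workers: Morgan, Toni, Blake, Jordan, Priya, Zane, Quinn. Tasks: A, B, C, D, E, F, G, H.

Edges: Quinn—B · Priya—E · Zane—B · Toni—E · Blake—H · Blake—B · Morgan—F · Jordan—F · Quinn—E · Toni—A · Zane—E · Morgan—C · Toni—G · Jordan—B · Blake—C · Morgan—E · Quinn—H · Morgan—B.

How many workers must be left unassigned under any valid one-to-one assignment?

1

One maximum matching: Morgan→C, Toni→G, Blake→H, Jordan→F, Priya→E, Zane→B.
The set {Morgan, Blake, Jordan, Priya, Zane, Quinn} has only 5 neighbours ({B, C, E, F, H}), so by Hall's theorem at most 6 of the 7 workers can be matched.
That matches 6 of the 7, leaving 1 unmatched; no matching can do better.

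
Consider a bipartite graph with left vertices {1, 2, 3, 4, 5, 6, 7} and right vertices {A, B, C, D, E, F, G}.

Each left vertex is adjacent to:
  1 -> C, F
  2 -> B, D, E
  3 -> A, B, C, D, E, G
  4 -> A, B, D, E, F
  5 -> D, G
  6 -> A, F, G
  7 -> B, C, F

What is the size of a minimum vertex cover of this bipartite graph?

7

A maximum matching has 7 edges (e.g. 1–C, 2–E, 3–G, 4–A, 5–D, 6–F, 7–B).
By König's theorem the minimum vertex cover has the same size. One such cover is {1, 2, 3, 4, 5, 6, 7}.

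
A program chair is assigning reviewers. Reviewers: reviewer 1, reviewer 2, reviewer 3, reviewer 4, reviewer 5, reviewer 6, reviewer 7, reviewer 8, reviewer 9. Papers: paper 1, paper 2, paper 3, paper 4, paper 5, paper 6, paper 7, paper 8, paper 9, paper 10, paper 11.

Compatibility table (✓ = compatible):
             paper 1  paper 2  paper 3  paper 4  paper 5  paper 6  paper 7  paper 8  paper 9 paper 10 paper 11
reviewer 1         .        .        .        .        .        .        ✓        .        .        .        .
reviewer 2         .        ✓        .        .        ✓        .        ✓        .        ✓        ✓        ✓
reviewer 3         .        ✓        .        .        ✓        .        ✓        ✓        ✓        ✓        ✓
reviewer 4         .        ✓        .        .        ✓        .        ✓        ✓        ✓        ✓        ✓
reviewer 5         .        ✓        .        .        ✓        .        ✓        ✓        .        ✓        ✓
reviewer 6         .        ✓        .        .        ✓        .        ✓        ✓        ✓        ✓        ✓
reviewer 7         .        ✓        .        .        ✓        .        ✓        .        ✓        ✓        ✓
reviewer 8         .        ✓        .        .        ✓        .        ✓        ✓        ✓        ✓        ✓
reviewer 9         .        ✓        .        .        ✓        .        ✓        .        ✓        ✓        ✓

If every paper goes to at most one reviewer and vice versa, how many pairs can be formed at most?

A valid assignment of size 7: reviewer 1–paper 7, reviewer 2–paper 9, reviewer 3–paper 11, reviewer 4–paper 8, reviewer 5–paper 5, reviewer 6–paper 10, reviewer 7–paper 2.
The set {reviewer 1, reviewer 2, reviewer 3, reviewer 4, reviewer 5, reviewer 6, reviewer 7, reviewer 8, reviewer 9} has only 7 neighbours ({paper 10, paper 11, paper 2, paper 5, paper 7, paper 8, paper 9}), so by Hall's theorem at most 7 of the 9 reviewers can be matched.

7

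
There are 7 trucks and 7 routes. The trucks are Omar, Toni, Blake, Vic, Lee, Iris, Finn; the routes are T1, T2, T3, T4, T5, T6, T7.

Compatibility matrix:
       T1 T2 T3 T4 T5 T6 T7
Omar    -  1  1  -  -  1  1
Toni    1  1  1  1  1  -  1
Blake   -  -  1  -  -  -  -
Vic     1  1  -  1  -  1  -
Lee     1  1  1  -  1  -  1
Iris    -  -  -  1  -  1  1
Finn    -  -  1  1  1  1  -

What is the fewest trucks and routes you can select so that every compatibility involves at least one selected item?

7

A maximum matching has 7 edges (e.g. Omar–T2, Toni–T4, Blake–T3, Vic–T1, Lee–T7, Iris–T6, Finn–T5).
By König's theorem the minimum vertex cover has the same size. One such cover is {Omar, Toni, Blake, Vic, Lee, Iris, Finn}.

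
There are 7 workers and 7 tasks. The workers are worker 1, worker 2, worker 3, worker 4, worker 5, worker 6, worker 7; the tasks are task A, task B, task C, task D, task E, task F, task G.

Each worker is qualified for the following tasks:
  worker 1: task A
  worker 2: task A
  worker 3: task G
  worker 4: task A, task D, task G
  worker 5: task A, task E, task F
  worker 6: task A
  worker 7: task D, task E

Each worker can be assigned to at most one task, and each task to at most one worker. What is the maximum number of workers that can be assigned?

A valid assignment of size 5: worker 1–task A, worker 3–task G, worker 4–task D, worker 5–task F, worker 7–task E.
The set {worker 1, worker 2, worker 6} has only 1 neighbour ({task A}), so by Hall's theorem at most 5 of the 7 workers can be matched.

5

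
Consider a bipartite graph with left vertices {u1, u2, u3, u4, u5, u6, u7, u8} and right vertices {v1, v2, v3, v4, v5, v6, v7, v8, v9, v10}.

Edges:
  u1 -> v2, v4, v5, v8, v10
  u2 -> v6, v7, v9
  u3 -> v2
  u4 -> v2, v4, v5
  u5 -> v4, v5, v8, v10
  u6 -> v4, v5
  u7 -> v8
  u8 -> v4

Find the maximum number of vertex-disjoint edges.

A valid assignment of size 6: u1→v10, u2→v6, u3→v2, u4→v5, u5→v8, u6→v4.
The set {u1, u3, u4, u5, u6, u7, u8} has only 5 neighbours ({v10, v2, v4, v5, v8}), so by Hall's theorem at most 6 of the 8 left vertices can be matched.

6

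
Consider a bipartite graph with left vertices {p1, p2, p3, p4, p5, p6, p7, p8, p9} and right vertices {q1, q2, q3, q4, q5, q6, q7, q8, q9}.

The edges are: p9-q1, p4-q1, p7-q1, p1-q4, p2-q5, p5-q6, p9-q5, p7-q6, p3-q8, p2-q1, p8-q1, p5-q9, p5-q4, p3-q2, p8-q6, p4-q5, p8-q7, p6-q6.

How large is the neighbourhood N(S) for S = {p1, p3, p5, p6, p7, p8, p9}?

The union of neighbours of {p1, p3, p5, p6, p7, p8, p9} is {q1, q2, q4, q5, q6, q7, q8, q9}, which has 8 elements.
Since |N(S)| = 8 ≥ |S| = 7, Hall's condition holds for this subset.

8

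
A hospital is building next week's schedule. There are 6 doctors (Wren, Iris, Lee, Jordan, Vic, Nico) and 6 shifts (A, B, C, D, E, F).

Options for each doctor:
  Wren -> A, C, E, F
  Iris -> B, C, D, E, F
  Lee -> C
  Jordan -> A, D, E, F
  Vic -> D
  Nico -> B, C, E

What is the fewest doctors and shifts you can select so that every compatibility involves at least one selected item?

A maximum matching has 6 edges (e.g. Wren–A, Iris–E, Lee–C, Jordan–F, Vic–D, Nico–B).
By König's theorem the minimum vertex cover has the same size. One such cover is {Wren, Iris, Lee, Jordan, Vic, Nico}.

6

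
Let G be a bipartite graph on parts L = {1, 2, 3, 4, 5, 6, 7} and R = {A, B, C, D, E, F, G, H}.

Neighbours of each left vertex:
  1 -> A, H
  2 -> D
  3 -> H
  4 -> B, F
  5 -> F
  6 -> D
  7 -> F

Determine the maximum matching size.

A valid assignment of size 5: 1→A, 2→D, 3→H, 4→B, 5→F.
The set {2, 5, 6, 7} has only 2 neighbours ({D, F}), so by Hall's theorem at most 5 of the 7 left vertices can be matched.

5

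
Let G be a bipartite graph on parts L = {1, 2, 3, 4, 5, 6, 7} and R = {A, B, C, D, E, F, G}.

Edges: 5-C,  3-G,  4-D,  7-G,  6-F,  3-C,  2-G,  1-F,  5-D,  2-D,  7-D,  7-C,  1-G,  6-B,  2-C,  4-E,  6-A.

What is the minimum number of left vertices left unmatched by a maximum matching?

1

For example, pair 1-F, 2-D, 3-G, 4-E, 5-C, 6-B.
The set {2, 3, 5, 7} has only 3 neighbours ({C, D, G}), so by Hall's theorem at most 6 of the 7 left vertices can be matched.
That matches 6 of the 7, leaving 1 unmatched; no matching can do better.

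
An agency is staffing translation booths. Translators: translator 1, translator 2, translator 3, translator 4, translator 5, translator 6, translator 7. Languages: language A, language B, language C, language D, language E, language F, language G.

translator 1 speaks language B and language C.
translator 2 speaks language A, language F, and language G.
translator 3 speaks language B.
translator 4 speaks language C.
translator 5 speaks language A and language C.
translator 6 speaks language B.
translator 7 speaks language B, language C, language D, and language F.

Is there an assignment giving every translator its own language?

The set {translator 1, translator 3, translator 4, translator 6} has only 2 neighbours ({language B, language C}), so by Hall's theorem at most 5 of the 7 translators can be matched.
Hence no matching covers every translator.

No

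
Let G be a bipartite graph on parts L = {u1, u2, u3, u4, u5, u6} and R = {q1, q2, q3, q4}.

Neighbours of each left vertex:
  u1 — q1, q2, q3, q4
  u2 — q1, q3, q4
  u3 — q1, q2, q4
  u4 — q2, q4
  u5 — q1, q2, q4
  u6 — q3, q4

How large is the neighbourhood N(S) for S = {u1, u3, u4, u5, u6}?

The union of neighbours of {u1, u3, u4, u5, u6} is {q1, q2, q3, q4}, which has 4 elements.
Since |N(S)| = 4 < |S| = 5, Hall's condition fails for this subset.

4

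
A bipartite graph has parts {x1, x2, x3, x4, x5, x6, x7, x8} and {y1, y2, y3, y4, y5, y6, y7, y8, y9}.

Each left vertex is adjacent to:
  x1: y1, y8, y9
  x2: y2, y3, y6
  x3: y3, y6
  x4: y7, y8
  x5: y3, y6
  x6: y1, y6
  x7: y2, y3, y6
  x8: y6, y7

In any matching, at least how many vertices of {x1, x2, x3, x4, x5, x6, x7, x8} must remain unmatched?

1

A valid assignment of size 7: x1-y9, x2-y2, x3-y6, x4-y8, x5-y3, x6-y1, x8-y7.
The set {x2, x3, x5, x7} has only 3 neighbours ({y2, y3, y6}), so by Hall's theorem at most 7 of the 8 left vertices can be matched.
That matches 7 of the 8, leaving 1 unmatched; no matching can do better.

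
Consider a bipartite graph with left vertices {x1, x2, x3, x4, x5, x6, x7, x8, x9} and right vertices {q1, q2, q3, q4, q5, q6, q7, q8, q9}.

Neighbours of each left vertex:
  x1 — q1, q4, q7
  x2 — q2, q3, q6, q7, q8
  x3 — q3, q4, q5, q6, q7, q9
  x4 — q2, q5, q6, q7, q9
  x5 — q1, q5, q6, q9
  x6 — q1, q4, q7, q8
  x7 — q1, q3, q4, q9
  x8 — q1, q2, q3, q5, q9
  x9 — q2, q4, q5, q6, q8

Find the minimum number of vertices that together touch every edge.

The 9 edges x1–q4, x2–q7, x3–q9, x4–q2, x5–q5, x6–q8, x7–q3, x8–q1, x9–q6 form a matching, so any vertex cover needs at least 9 vertices (one per matched edge).
Conversely {x1, x2, x3, x4, x5, x6, x7, x8, x9} meets every edge and has exactly 9 vertices, so 9 is optimal.

9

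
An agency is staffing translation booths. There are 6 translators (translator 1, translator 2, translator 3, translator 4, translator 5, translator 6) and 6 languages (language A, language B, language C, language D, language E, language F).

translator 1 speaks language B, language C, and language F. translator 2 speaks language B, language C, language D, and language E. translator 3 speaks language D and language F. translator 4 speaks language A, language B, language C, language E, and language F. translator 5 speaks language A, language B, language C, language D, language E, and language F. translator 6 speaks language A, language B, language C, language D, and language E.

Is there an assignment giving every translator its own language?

One maximum matching: translator 1-language C, translator 2-language E, translator 3-language F, translator 4-language A, translator 5-language B, translator 6-language D.
All 6 translators are covered.

Yes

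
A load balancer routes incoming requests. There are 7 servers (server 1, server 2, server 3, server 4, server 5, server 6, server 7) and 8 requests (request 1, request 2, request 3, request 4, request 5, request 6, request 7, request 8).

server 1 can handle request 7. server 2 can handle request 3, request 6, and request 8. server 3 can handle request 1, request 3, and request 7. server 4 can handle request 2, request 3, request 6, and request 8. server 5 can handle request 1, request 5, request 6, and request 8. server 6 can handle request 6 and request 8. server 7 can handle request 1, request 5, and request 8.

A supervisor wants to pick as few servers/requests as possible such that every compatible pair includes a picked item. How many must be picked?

A maximum matching has 7 edges (e.g. server 1–request 7, server 2–request 3, server 3–request 1, server 4–request 2, server 5–request 6, server 6–request 8, server 7–request 5).
By König's theorem the minimum vertex cover has the same size. One such cover is {server 1, server 2, server 3, server 4, server 5, server 6, server 7}.

7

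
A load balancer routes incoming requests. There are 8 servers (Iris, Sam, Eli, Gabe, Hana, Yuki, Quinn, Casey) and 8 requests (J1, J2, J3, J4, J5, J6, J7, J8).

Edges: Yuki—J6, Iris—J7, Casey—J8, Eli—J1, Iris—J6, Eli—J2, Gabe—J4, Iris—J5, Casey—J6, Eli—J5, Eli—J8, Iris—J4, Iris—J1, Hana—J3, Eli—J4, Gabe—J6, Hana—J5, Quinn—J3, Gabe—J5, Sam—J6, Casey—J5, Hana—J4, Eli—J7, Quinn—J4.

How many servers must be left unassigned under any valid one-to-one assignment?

One maximum matching: Iris→J7, Sam→J6, Eli→J2, Gabe→J4, Hana→J5, Quinn→J3, Casey→J8.
The set {Sam, Yuki} has only 1 neighbour ({J6}), so by Hall's theorem at most 7 of the 8 servers can be matched.
That matches 7 of the 8, leaving 1 unmatched; no matching can do better.

1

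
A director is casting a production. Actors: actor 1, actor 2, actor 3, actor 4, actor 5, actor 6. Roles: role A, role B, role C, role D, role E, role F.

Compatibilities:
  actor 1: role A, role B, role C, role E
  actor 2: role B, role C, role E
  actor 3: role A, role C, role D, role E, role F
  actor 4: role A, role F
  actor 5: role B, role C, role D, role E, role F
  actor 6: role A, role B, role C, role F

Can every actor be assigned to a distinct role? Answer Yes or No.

One maximum matching: actor 1→role E, actor 2→role C, actor 3→role D, actor 4→role A, actor 5→role F, actor 6→role B.
All 6 actors are covered.

Yes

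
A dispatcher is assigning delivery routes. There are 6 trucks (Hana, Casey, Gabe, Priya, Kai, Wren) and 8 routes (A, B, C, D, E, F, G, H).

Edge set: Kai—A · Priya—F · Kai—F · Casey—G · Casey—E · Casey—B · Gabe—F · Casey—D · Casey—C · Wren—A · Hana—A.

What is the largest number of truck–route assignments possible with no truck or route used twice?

A valid assignment of size 3: Hana-A, Casey-G, Gabe-F.
The set {Hana, Gabe, Priya, Kai, Wren} has only 2 neighbours ({A, F}), so by Hall's theorem at most 3 of the 6 trucks can be matched.

3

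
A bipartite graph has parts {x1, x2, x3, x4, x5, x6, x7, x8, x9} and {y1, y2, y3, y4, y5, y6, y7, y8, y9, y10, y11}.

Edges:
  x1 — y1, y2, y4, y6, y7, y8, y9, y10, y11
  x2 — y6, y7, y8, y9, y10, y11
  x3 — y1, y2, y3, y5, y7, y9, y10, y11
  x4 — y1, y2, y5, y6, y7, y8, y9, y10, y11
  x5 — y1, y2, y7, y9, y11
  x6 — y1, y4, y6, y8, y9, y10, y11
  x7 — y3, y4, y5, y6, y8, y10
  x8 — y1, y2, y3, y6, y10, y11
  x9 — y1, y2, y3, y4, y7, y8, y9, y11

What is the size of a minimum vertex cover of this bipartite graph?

A maximum matching has 9 edges (e.g. x1–y4, x2–y6, x3–y11, x4–y1, x5–y2, x6–y9, x7–y10, x8–y3, x9–y7).
By König's theorem the minimum vertex cover has the same size. One such cover is {x1, x2, x3, x4, x5, x6, x7, x8, x9}.

9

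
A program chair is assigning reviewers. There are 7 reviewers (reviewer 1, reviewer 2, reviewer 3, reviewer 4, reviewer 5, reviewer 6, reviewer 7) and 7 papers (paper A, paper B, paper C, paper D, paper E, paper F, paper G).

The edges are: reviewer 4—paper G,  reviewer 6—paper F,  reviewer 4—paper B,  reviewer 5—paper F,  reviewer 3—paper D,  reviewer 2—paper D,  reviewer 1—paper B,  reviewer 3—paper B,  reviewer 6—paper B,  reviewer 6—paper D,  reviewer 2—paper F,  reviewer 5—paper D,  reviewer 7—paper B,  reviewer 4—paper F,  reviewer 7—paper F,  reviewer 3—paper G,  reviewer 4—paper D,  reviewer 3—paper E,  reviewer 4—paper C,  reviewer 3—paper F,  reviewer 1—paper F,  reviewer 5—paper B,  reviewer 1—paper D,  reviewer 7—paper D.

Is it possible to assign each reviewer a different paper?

The set {reviewer 1, reviewer 2, reviewer 5, reviewer 6, reviewer 7} has only 3 neighbours ({paper B, paper D, paper F}), so by Hall's theorem at most 5 of the 7 reviewers can be matched.
Hence no matching covers every reviewer.

No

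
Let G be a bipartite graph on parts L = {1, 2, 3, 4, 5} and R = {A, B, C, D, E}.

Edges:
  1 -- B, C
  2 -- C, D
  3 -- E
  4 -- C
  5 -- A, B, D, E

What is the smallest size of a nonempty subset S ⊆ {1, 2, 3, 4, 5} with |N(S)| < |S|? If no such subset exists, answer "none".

A matching saturating every left vertex exists, for instance 1→B, 2→D, 3→E, 4→C, 5→A.
By Hall's marriage theorem, this means |N(S)| ≥ |S| for every subset S, so no violating subset exists.

none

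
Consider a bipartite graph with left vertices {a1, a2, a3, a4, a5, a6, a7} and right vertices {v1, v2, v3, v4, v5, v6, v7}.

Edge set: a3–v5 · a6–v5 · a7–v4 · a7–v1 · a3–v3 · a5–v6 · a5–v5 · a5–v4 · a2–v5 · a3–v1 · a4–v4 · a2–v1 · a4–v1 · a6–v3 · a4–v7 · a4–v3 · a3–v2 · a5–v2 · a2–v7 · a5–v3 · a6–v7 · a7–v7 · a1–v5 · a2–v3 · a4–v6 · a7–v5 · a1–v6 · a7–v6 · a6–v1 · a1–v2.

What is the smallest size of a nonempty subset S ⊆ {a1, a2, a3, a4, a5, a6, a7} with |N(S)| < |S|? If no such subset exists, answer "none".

none

A matching saturating every left vertex exists, for instance a1→v2, a2→v7, a3→v1, a4→v4, a5→v5, a6→v3, a7→v6.
By Hall's marriage theorem, this means |N(S)| ≥ |S| for every subset S, so no violating subset exists.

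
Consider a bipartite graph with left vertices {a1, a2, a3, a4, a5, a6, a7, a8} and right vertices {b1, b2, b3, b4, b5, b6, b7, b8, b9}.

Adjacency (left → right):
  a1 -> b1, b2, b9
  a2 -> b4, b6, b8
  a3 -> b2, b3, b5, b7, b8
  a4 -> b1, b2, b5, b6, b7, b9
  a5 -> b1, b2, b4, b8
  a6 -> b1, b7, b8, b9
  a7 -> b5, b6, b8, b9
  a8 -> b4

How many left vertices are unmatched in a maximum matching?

0

One maximum matching: a1→b2, a2→b6, a3→b5, a4→b1, a5→b8, a6→b7, a7→b9, a8→b4.
All 8 left vertices are matched, so no larger matching exists.
That matches 8 of the 8, leaving 0 unmatched; no matching can do better.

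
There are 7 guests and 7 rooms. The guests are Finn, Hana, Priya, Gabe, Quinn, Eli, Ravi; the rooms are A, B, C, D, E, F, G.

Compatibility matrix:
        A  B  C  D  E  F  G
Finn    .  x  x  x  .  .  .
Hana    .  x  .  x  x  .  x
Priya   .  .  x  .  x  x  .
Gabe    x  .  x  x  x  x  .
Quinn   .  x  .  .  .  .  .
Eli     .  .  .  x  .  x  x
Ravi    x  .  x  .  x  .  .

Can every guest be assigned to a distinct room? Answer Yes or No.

Yes

For example, pair Finn→C, Hana→D, Priya→F, Gabe→A, Quinn→B, Eli→G, Ravi→E.
Every guest is matched, so this is a perfect matching.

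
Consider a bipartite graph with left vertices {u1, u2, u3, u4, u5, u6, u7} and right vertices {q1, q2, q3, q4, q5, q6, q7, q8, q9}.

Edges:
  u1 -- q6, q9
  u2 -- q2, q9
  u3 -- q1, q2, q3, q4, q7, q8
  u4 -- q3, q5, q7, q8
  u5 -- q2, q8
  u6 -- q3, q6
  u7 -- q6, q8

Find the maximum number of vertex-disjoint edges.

One maximum matching: u1→q6, u2→q9, u3→q4, u4→q7, u5→q2, u6→q3, u7→q8.
All 7 left vertices are matched, so no larger matching exists.

7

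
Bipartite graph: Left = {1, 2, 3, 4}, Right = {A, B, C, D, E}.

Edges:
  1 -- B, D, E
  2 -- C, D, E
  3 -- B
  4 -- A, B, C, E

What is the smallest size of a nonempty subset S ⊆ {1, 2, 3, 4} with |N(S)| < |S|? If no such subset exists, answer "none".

none

A matching saturating every left vertex exists, for instance 1→D, 2→C, 3→B, 4→E.
By Hall's marriage theorem, this means |N(S)| ≥ |S| for every subset S, so no violating subset exists.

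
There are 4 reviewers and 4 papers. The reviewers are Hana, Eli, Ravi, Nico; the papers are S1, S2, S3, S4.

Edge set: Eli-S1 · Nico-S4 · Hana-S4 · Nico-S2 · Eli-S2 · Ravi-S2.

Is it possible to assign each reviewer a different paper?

No

The set {Hana, Ravi, Nico} has only 2 neighbours ({S2, S4}), so by Hall's theorem at most 3 of the 4 reviewers can be matched.
Hence no matching covers every reviewer.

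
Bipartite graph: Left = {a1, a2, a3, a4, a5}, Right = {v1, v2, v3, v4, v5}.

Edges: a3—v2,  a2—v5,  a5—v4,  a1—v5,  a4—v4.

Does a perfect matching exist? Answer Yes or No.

The set {a1, a2, a4, a5} has only 2 neighbours ({v4, v5}), so by Hall's theorem at most 3 of the 5 left vertices can be matched.
Hence no matching covers every left vertex.

No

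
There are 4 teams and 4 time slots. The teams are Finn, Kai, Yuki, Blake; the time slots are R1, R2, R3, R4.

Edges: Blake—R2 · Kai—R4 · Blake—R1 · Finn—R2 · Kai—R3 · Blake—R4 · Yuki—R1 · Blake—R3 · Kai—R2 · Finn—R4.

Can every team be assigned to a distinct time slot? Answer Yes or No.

For example, pair Finn→R4, Kai→R2, Yuki→R1, Blake→R3.
Every team is matched, so this is a perfect matching.

Yes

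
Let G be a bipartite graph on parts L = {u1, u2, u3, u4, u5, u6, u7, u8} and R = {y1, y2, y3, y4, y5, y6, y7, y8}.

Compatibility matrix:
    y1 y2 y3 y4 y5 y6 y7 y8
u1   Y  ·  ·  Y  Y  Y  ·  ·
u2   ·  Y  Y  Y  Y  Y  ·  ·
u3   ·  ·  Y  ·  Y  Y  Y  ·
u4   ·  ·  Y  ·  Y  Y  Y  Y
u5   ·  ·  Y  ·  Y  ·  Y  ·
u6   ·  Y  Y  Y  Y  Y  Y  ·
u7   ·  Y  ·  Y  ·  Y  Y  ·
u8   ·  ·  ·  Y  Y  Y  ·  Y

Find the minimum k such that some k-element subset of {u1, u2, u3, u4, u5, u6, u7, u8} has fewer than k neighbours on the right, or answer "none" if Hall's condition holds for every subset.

A matching saturating every left vertex exists, for instance u1→y1, u2→y4, u3→y3, u4→y6, u5→y7, u6→y5, u7→y2, u8→y8.
By Hall's marriage theorem, this means |N(S)| ≥ |S| for every subset S, so no violating subset exists.

none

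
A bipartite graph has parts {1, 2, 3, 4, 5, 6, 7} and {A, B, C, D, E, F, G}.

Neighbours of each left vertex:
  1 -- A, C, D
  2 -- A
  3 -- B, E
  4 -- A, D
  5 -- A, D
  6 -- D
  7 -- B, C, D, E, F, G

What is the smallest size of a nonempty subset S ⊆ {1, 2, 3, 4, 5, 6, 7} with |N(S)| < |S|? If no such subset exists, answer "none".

Take S = {2, 4, 5}. Its neighbourhood is {A, D}, so |N(S)| = 2 < |S| = 3.
Every subset of size less than 3 has at least as many neighbours as members, so 3 is the minimum.

3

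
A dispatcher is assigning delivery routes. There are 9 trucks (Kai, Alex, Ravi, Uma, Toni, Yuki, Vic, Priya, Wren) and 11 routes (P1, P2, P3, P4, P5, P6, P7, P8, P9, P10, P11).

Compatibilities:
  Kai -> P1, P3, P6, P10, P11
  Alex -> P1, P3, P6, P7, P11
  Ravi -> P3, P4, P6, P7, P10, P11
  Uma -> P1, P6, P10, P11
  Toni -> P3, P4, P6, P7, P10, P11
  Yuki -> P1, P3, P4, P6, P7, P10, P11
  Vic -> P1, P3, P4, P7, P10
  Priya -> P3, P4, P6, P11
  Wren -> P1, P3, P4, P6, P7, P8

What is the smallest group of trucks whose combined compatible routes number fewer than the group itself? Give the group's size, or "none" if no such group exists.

Take S = {Kai, Alex, Ravi, Uma, Toni, Yuki, Vic, Priya}. Its neighbourhood is {P1, P3, P4, P6, P7, P10, P11}, so |N(S)| = 7 < |S| = 8.
Every subset of size less than 8 has at least as many neighbours as members, so 8 is the minimum.

8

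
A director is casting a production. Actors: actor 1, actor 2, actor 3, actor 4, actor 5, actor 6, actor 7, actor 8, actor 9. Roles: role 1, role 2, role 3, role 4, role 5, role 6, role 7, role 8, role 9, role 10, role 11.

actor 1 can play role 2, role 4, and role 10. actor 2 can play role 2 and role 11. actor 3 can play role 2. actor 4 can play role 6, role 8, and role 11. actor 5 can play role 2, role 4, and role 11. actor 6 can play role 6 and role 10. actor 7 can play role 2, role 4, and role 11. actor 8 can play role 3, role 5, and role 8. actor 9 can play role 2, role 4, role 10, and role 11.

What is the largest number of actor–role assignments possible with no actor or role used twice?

7

For example, pair actor 1–role 10, actor 2–role 11, actor 3–role 2, actor 4–role 8, actor 5–role 4, actor 6–role 6, actor 8–role 3.
The set {actor 1, actor 2, actor 3, actor 5, actor 7, actor 9} has only 4 neighbours ({role 10, role 11, role 2, role 4}), so by Hall's theorem at most 7 of the 9 actors can be matched.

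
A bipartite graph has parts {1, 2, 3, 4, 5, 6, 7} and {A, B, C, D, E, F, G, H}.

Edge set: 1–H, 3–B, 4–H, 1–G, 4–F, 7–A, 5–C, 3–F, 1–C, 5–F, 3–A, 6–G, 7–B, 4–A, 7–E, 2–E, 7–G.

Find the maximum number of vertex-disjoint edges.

A valid assignment of size 7: 1–H, 2–E, 3–F, 4–A, 5–C, 6–G, 7–B.
This saturates every left vertex, so 7 is the maximum.

7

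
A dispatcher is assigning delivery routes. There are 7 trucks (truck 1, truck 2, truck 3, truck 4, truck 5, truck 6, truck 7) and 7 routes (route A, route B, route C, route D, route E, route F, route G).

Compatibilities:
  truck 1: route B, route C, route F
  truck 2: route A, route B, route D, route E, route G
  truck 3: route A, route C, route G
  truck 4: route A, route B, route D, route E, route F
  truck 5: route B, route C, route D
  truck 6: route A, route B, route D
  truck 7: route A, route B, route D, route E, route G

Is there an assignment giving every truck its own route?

For example, pair truck 1–route F, truck 2–route G, truck 3–route C, truck 4–route D, truck 5–route B, truck 6–route A, truck 7–route E.
All 7 trucks are covered.

Yes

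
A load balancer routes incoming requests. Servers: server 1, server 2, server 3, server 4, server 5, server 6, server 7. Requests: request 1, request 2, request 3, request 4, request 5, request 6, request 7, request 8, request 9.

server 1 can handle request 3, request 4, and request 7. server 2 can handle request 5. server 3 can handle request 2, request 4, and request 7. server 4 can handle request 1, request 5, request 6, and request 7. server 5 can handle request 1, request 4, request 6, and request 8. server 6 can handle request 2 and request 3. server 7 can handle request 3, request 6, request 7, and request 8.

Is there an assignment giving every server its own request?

For example, pair server 1-request 4, server 2-request 5, server 3-request 2, server 4-request 1, server 5-request 6, server 6-request 3, server 7-request 7.
Every server is matched, so this matching saturates all of them.

Yes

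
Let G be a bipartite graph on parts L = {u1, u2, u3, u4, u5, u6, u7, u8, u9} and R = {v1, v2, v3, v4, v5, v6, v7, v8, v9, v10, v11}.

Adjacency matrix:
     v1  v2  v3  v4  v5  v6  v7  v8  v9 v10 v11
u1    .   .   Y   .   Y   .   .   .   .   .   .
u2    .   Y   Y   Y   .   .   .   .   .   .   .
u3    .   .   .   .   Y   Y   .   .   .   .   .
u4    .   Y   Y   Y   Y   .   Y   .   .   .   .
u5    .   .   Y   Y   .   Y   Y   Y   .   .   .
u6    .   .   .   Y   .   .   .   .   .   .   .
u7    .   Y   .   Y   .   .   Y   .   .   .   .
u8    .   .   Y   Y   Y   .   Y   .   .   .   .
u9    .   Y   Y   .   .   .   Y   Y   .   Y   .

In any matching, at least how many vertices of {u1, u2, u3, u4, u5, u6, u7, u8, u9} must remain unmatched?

1

A valid assignment of size 8: u1-v5, u2-v3, u3-v6, u4-v7, u5-v8, u6-v4, u7-v2, u9-v10.
The set {u1, u2, u4, u6, u7, u8} has only 5 neighbours ({v2, v3, v4, v5, v7}), so by Hall's theorem at most 8 of the 9 left vertices can be matched.
That matches 8 of the 9, leaving 1 unmatched; no matching can do better.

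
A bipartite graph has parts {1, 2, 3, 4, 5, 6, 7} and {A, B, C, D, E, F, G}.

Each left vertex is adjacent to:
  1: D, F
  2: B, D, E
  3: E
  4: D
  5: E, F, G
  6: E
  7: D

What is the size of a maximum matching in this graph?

5

One maximum matching: 1→F, 2→B, 3→E, 4→D, 5→G.
The set {3, 4, 6, 7} has only 2 neighbours ({D, E}), so by Hall's theorem at most 5 of the 7 left vertices can be matched.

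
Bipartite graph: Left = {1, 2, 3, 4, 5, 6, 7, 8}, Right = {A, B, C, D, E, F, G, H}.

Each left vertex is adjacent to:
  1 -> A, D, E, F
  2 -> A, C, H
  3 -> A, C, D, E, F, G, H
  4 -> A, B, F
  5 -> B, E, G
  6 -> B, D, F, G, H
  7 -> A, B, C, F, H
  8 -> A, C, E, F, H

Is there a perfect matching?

Yes

A valid assignment of size 8: 1→D, 2→C, 3→E, 4→F, 5→B, 6→G, 7→H, 8→A.
All 8 left vertices are covered.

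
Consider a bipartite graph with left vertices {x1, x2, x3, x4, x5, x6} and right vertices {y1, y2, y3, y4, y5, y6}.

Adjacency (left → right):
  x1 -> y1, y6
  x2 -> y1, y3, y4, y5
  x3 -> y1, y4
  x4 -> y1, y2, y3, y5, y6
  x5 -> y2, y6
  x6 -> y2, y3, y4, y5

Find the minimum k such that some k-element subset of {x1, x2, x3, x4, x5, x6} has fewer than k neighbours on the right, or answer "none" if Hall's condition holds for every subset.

none

A matching saturating every left vertex exists, for instance x1→y6, x2→y1, x3→y4, x4→y5, x5→y2, x6→y3.
By Hall's marriage theorem, this means |N(S)| ≥ |S| for every subset S, so no violating subset exists.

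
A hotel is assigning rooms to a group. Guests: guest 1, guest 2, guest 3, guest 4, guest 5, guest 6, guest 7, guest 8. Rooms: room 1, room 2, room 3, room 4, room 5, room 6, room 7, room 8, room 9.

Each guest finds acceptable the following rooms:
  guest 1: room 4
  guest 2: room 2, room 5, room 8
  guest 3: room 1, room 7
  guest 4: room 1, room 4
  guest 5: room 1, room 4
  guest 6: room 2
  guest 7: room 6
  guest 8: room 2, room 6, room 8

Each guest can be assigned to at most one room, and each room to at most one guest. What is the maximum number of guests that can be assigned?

A valid assignment of size 7: guest 1-room 4, guest 2-room 5, guest 3-room 7, guest 4-room 1, guest 6-room 2, guest 7-room 6, guest 8-room 8.
The set {guest 1, guest 4, guest 5} has only 2 neighbours ({room 1, room 4}), so by Hall's theorem at most 7 of the 8 guests can be matched.

7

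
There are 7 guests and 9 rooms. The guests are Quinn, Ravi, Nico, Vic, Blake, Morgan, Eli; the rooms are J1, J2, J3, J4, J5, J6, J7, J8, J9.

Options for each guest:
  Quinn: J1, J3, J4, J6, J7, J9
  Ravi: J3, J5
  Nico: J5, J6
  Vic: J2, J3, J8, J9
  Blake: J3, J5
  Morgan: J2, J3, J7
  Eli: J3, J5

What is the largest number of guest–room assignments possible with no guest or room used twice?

A valid assignment of size 6: Quinn-J9, Ravi-J5, Nico-J6, Vic-J8, Blake-J3, Morgan-J7.
The set {Ravi, Blake, Eli} has only 2 neighbours ({J3, J5}), so by Hall's theorem at most 6 of the 7 guests can be matched.

6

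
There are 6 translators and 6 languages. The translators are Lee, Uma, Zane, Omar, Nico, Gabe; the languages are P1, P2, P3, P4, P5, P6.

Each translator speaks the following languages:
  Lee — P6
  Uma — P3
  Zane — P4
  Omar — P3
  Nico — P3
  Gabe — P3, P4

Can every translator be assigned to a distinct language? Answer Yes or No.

The set {Uma, Zane, Omar, Nico, Gabe} has only 2 neighbours ({P3, P4}), so by Hall's theorem at most 3 of the 6 translators can be matched.
Hence no matching covers every translator.

No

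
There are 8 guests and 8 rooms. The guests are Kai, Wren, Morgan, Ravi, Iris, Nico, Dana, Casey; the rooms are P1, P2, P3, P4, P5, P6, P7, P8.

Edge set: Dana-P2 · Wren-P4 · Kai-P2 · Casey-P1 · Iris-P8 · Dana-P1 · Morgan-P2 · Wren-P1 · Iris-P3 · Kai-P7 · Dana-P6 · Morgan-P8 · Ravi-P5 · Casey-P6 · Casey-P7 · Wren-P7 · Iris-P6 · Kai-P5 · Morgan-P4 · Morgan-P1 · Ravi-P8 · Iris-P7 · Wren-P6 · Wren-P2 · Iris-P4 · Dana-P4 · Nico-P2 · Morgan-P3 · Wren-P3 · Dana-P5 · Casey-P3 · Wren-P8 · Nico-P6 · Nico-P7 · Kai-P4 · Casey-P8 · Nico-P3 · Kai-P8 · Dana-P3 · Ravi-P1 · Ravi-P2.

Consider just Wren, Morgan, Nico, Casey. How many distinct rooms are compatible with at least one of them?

7

The union of neighbours of {Wren, Morgan, Nico, Casey} is {P1, P2, P3, P4, P6, P7, P8}, which has 7 elements.
Since |N(S)| = 7 ≥ |S| = 4, Hall's condition holds for this subset.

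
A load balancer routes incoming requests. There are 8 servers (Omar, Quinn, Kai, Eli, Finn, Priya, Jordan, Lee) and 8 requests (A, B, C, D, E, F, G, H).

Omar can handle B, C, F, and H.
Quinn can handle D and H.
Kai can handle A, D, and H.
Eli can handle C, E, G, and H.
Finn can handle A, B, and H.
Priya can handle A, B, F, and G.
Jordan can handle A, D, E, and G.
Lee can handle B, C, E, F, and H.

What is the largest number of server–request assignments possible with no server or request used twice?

8

One maximum matching: Omar-C, Quinn-H, Kai-A, Eli-G, Finn-B, Priya-F, Jordan-D, Lee-E.
All 8 servers are matched, so no larger matching exists.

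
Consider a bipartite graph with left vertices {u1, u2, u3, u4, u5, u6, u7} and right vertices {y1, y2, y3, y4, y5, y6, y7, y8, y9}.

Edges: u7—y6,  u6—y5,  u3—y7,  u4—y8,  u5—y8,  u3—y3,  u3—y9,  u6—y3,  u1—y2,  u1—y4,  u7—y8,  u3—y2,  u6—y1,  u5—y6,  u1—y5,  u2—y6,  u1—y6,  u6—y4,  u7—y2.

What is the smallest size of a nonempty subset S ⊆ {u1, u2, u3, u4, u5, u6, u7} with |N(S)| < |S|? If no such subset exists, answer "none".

3

Take S = {u2, u4, u5}. Its neighbourhood is {y6, y8}, so |N(S)| = 2 < |S| = 3.
Every subset of size less than 3 has at least as many neighbours as members, so 3 is the minimum.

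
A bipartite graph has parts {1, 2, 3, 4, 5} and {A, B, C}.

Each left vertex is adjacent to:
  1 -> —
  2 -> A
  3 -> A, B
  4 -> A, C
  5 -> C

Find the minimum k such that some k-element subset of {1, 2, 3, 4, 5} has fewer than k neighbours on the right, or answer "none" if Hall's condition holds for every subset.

Take S = {1}. Its neighbourhood is {}, so |N(S)| = 0 < |S| = 1.

1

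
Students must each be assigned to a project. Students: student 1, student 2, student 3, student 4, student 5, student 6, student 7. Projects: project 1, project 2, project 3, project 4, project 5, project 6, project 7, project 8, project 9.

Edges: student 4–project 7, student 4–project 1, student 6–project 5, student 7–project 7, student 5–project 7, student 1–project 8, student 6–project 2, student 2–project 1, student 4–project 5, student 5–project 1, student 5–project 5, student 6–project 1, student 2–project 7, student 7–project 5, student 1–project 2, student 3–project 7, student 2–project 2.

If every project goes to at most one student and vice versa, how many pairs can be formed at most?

5

A valid assignment of size 5: student 1–project 8, student 2–project 2, student 3–project 7, student 4–project 5, student 5–project 1.
The set {student 2, student 3, student 4, student 5, student 6, student 7} has only 4 neighbours ({project 1, project 2, project 5, project 7}), so by Hall's theorem at most 5 of the 7 students can be matched.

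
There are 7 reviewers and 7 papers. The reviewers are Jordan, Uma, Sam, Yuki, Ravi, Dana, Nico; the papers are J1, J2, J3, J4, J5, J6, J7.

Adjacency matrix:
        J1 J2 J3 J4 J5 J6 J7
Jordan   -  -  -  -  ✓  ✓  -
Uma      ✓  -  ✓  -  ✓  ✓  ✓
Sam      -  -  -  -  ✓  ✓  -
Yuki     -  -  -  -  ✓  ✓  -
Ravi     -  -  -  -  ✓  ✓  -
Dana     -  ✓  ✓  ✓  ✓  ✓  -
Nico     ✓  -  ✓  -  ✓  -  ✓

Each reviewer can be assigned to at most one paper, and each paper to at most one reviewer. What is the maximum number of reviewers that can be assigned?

5

For example, pair Jordan-J5, Uma-J7, Sam-J6, Dana-J2, Nico-J3.
The set {Jordan, Sam, Yuki, Ravi} has only 2 neighbours ({J5, J6}), so by Hall's theorem at most 5 of the 7 reviewers can be matched.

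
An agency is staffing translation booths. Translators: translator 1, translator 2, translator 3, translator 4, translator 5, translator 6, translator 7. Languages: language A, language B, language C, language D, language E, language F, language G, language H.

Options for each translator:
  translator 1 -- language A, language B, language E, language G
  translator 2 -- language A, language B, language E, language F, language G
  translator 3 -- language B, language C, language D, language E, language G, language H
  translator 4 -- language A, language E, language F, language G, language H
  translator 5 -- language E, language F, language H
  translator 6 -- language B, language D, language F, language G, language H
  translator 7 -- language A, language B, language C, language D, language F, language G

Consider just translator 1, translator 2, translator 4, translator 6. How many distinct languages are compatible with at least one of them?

7

The union of neighbours of {translator 1, translator 2, translator 4, translator 6} is {language A, language B, language D, language E, language F, language G, language H}, which has 7 elements.
Since |N(S)| = 7 ≥ |S| = 4, Hall's condition holds for this subset.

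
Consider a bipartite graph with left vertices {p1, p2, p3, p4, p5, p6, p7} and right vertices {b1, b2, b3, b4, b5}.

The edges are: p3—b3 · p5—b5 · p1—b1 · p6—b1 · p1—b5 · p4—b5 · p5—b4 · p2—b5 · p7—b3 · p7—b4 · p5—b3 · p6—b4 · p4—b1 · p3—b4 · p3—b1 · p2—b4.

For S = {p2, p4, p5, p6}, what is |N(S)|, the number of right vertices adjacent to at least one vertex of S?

4

The union of neighbours of {p2, p4, p5, p6} is {b1, b3, b4, b5}, which has 4 elements.
Since |N(S)| = 4 ≥ |S| = 4, Hall's condition holds for this subset.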